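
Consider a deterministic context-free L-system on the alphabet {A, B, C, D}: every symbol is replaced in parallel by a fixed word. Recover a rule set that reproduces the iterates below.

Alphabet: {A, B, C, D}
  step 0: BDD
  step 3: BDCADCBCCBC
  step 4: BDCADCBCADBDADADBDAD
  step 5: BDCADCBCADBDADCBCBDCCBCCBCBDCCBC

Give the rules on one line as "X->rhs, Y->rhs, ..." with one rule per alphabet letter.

  step 4 ⇒ step 5: BDCADCBCADBDADADBDAD ⇒ BD·C·AD·CB·C·AD·BD·AD·CB·C·BD·C·CB·C·CB·C·BD·C·CB·C
    A ↦ CB
    B ↦ BD
    C ↦ AD
    D ↦ C

A->CB, B->BD, C->AD, D->C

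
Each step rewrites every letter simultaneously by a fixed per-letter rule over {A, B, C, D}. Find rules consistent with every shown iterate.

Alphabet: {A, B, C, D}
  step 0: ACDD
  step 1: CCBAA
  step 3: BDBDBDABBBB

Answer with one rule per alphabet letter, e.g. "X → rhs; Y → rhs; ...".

A->CC, B->BD, C->B, D->A

  step 0 ⇒ step 1: ACDD ⇒ CC·B·A·A
    A ↦ CC
    C ↦ B
    D ↦ A
    B ↦ BD  (constrained at step 1)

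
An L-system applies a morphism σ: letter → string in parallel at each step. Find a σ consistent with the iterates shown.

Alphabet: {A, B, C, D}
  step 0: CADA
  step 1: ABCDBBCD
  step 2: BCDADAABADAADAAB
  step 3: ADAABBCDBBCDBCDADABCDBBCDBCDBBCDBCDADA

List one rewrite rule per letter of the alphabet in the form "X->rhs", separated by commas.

  step 2 ⇒ step 3: BCDADAABADAADAAB ⇒ ADA·A·B·BCD·B·BCD·BCD·ADA·BCD·B·BCD·BCD·B·BCD·BCD·ADA
    A ↦ BCD
    B ↦ ADA
    C ↦ A
    D ↦ B

A->BCD, B->ADA, C->A, D->B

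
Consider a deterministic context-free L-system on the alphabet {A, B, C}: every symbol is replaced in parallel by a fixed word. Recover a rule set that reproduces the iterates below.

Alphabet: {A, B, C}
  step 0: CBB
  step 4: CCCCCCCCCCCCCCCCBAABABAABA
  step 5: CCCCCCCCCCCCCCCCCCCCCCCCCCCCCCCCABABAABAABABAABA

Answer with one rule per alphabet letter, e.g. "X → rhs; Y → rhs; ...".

  step 4 ⇒ step 5: CCCCCCCCCCCCCCCCBAABABAABA ⇒ CC·CC·CC·CC·CC·CC·CC·CC·CC·CC·CC·CC·CC·CC·CC·CC·A·BA·BA·A·BA·A·BA·BA·A·BA
    A ↦ BA
    B ↦ A
    C ↦ CC

A->BA, B->A, C->CC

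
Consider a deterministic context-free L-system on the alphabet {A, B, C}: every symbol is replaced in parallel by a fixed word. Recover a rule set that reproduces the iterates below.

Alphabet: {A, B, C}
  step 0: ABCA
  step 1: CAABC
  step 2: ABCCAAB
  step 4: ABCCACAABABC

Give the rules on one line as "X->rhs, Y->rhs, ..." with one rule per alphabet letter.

A->C, B->A, C->AB

  step 1 ⇒ step 2: CAABC ⇒ AB·C·C·A·AB
    A ↦ C
    B ↦ A
    C ↦ AB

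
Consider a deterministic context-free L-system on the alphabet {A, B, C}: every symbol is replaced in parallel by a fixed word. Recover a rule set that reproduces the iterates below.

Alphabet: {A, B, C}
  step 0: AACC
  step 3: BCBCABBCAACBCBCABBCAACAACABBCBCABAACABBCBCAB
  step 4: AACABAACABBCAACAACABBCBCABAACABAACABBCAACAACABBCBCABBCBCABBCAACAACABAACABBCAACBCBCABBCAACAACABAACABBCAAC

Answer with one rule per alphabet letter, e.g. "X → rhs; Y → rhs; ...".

A->BC, B->AAC, C->AB

  step 3 ⇒ step 4: BCBCABBCAACBCBCABBCAACAACABBCBCABAACABBCBCAB ⇒ AAC·AB·AAC·AB·BC·AAC·AAC·AB·BC·BC·AB·AAC·AB·AAC·AB·BC·AAC·AAC·AB·BC·BC·AB·BC·BC·AB·BC·AAC·AAC·AB·AAC·AB·BC·AAC·BC·BC·AB·BC·AAC·AAC·AB·AAC·AB·BC·AAC
    A ↦ BC
    B ↦ AAC
    C ↦ AB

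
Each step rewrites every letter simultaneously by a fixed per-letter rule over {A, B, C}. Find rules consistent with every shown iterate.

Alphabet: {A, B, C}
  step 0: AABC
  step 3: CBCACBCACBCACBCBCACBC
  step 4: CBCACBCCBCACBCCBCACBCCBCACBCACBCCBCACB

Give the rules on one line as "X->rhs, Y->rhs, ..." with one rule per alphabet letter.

A->C, B->CA, C->CB

  step 3 ⇒ step 4: CBCACBCACBCACBCBCACBC ⇒ CB·CA·CB·C·CB·CA·CB·C·CB·CA·CB·C·CB·CA·CB·CA·CB·C·CB·CA·CB
    A ↦ C
    B ↦ CA
    C ↦ CB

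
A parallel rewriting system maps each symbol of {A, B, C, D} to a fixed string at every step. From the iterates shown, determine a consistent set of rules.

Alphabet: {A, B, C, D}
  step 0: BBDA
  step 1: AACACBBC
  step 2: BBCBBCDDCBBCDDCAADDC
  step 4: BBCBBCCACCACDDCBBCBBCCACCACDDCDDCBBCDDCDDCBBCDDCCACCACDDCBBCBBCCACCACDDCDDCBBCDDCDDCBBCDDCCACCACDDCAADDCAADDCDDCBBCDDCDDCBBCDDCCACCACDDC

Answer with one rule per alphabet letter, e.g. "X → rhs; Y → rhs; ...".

A->BBC, B->A, C->DDC, D->CAC

  step 1 ⇒ step 2: AACACBBC ⇒ BBC·BBC·DDC·BBC·DDC·A·A·DDC
    A ↦ BBC
    B ↦ A
    C ↦ DDC
  step 0 ⇒ step 1: BBDA ⇒ A·A·CAC·BBC
    D ↦ CAC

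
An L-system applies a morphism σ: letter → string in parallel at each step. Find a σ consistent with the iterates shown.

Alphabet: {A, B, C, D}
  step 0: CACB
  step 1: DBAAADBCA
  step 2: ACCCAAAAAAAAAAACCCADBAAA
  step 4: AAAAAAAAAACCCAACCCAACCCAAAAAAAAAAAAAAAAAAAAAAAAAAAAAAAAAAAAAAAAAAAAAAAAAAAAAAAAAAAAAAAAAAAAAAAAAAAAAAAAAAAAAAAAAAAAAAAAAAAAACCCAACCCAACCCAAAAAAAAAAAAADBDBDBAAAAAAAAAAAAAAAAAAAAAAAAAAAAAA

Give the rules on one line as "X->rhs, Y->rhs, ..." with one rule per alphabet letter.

A->AAA, B->CA, C->DB, D->ACC

  step 1 ⇒ step 2: DBAAADBCA ⇒ ACC·CA·AAA·AAA·AAA·ACC·CA·DB·AAA
    A ↦ AAA
    B ↦ CA
    C ↦ DB
    D ↦ ACC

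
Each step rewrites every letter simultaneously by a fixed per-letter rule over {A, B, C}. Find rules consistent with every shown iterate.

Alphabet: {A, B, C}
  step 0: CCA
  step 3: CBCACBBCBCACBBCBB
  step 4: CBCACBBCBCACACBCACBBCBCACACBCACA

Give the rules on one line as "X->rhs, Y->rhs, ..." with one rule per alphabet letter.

  step 3 ⇒ step 4: CBCACBBCBCACBBCBB ⇒ CB·CA·CB·B·CB·CA·CA·CB·CA·CB·B·CB·CA·CA·CB·CA·CA
    A ↦ B
    B ↦ CA
    C ↦ CB

A->B, B->CA, C->CB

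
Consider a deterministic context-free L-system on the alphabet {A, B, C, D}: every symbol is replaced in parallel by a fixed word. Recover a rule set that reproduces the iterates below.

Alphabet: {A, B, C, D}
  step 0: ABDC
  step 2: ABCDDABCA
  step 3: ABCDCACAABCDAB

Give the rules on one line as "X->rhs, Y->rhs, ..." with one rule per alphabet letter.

  step 2 ⇒ step 3: ABCDDABCA ⇒ AB·C·D·CA·CA·AB·C·D·AB
    A ↦ AB
    B ↦ C
    C ↦ D
    D ↦ CA

A->AB, B->C, C->D, D->CA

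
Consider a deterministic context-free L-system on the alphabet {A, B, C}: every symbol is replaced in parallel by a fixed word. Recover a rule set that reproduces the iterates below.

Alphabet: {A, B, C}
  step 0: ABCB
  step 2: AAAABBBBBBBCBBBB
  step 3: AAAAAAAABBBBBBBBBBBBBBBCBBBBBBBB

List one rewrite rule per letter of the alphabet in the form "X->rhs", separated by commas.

  step 2 ⇒ step 3: AAAABBBBBBBCBBBB ⇒ AA·AA·AA·AA·BB·BB·BB·BB·BB·BB·BB·BC·BB·BB·BB·BB
    A ↦ AA
    B ↦ BB
    C ↦ BC

A->AA, B->BB, C->BC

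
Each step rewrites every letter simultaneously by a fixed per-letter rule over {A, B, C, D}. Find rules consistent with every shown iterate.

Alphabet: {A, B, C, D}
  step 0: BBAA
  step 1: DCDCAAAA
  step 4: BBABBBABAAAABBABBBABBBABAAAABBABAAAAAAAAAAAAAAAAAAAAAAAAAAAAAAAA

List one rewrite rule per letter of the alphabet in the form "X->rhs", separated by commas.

  step 0 ⇒ step 1: BBAA ⇒ DC·DC·AA·AA
    A ↦ AA
    B ↦ DC
    C ↦ AB  (constrained at step 1)
    D ↦ BB  (constrained at step 1)

A->AA, B->DC, C->AB, D->BB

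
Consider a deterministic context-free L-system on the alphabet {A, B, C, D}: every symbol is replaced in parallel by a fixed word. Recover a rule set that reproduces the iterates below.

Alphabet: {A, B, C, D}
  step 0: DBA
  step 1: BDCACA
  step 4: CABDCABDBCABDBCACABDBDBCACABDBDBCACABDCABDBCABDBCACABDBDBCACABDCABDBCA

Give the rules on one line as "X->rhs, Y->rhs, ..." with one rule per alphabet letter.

A->CA, B->CA, C->BDB, D->BD

  step 0 ⇒ step 1: DBA ⇒ BD·CA·CA
    A ↦ CA
    B ↦ CA
    D ↦ BD
    C ↦ BDB  (constrained at step 1)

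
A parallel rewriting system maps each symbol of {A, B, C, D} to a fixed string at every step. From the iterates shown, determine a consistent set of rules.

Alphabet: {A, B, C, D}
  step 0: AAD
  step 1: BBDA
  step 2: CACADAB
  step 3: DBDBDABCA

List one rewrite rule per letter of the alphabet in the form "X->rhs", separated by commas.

A->B, B->CA, C->D, D->DA

  step 2 ⇒ step 3: CACADAB ⇒ D·B·D·B·DA·B·CA
    A ↦ B
    B ↦ CA
    C ↦ D
    D ↦ DA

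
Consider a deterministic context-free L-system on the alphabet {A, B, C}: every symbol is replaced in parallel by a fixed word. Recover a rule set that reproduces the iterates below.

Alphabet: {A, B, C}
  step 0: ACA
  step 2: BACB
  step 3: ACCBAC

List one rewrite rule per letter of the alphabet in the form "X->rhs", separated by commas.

  step 2 ⇒ step 3: BACB ⇒ AC·C·B·AC
    A ↦ C
    B ↦ AC
    C ↦ B

A->C, B->AC, C->B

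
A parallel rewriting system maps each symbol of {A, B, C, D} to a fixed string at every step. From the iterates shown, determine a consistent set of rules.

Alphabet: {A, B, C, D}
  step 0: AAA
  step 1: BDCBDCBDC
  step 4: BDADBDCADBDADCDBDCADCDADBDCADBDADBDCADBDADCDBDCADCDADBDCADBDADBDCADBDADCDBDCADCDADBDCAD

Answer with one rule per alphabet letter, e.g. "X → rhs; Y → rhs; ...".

A->BDC, B->BD, C->CD, D->AD

  step 0 ⇒ step 1: AAA ⇒ BDC·BDC·BDC
    A ↦ BDC
    B ↦ BD  (constrained at step 1)
    C ↦ CD  (constrained at step 1)
    D ↦ AD  (constrained at step 1)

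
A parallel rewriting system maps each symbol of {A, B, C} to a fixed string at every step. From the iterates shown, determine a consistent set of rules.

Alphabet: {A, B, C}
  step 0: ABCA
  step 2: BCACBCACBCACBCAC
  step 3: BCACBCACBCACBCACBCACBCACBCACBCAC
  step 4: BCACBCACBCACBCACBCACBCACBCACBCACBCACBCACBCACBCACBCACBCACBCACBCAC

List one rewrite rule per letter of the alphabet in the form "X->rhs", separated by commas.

A->BC, B->BC, C->AC

  step 3 ⇒ step 4: BCACBCACBCACBCACBCACBCACBCACBCAC ⇒ BC·AC·BC·AC·BC·AC·BC·AC·BC·AC·BC·AC·BC·AC·BC·AC·BC·AC·BC·AC·BC·AC·BC·AC·BC·AC·BC·AC·BC·AC·BC·AC
    A ↦ BC
    B ↦ BC
    C ↦ AC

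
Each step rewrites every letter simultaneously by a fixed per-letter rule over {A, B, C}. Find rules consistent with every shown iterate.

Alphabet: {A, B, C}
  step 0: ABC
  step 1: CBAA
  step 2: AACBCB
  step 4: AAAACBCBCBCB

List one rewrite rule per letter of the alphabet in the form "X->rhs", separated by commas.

A->CB, B->A, C->A

  step 1 ⇒ step 2: CBAA ⇒ A·A·CB·CB
    A ↦ CB
    B ↦ A
    C ↦ A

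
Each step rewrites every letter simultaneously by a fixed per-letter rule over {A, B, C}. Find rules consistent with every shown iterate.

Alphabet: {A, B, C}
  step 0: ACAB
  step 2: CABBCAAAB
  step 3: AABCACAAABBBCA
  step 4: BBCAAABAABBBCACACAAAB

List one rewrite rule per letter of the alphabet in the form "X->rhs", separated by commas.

  step 3 ⇒ step 4: AABCACAAABBBCA ⇒ B·B·CA·AA·B·AA·B·B·B·CA·CA·CA·AA·B
    A ↦ B
    B ↦ CA
    C ↦ AA

A->B, B->CA, C->AA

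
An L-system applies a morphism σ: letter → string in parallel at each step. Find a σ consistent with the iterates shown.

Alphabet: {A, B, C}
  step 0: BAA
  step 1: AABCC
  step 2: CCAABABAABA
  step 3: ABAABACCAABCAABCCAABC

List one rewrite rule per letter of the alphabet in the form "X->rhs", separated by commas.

  step 2 ⇒ step 3: CCAABABAABA ⇒ ABA·ABA·C·C·AAB·C·AAB·C·C·AAB·C
    A ↦ C
    B ↦ AAB
    C ↦ ABA

A->C, B->AAB, C->ABA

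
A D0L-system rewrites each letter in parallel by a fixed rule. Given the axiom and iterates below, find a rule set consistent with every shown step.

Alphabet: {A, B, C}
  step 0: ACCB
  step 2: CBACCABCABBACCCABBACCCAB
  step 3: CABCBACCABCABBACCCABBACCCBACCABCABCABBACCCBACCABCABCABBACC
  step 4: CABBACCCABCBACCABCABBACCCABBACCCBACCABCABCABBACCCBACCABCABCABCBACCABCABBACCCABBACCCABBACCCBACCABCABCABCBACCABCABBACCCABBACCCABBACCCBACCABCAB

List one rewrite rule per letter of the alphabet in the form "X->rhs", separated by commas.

A->BAC, B->C, C->CAB

  step 3 ⇒ step 4: CABCBACCABCABBACCCABBACCCBACCABCABCABBACCCBACCABCABCABBACC ⇒ CAB·BAC·C·CAB·C·BAC·CAB·CAB·BAC·C·CAB·BAC·C·C·BAC·CAB·CAB·CAB·BAC·C·C·BAC·CAB·CAB·CAB·C·BAC·CAB·CAB·BAC·C·CAB·BAC·C·CAB·BAC·C·C·BAC·CAB·CAB·CAB·C·BAC·CAB·CAB·BAC·C·CAB·BAC·C·CAB·BAC·C·C·BAC·CAB·CAB
    A ↦ BAC
    B ↦ C
    C ↦ CAB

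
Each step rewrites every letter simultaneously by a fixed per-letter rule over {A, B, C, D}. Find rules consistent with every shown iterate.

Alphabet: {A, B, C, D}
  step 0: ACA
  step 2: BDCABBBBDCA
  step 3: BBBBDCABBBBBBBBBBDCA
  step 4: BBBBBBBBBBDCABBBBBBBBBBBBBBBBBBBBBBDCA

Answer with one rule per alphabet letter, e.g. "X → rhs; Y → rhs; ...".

  step 3 ⇒ step 4: BBBBDCABBBBBBBBBBDCA ⇒ BB·BB·BB·BB·B·BD·CA·BB·BB·BB·BB·BB·BB·BB·BB·BB·BB·B·BD·CA
    A ↦ CA
    B ↦ BB
    C ↦ BD
    D ↦ B

A->CA, B->BB, C->BD, D->B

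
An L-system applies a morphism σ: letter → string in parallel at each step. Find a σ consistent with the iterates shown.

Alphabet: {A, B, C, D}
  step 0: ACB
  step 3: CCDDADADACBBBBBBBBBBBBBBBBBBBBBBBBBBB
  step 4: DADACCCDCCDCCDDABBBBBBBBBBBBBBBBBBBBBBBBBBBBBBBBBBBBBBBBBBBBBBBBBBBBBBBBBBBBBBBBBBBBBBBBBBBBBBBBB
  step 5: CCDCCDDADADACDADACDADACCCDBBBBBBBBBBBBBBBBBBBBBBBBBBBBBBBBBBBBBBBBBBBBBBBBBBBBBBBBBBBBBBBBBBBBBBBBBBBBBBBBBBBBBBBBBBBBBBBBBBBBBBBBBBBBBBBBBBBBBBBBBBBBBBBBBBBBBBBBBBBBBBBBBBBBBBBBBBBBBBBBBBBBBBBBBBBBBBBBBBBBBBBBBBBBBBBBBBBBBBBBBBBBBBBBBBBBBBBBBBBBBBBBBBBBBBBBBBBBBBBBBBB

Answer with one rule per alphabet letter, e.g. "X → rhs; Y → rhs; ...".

A->CD, B->BBB, C->DA, D->C

  step 4 ⇒ step 5: DADACCCDCCDCCDDABBBBBBBBBBBBBBBBBBBBBBBBBBBBBBBBBBBBBBBBBBBBBBBBBBBBBBBBBBBBBBBBBBBBBBBBBBBBBBBBB ⇒ C·CD·C·CD·DA·DA·DA·C·DA·DA·C·DA·DA·C·C·CD·BBB·BBB·BBB·BBB·BBB·BBB·BBB·BBB·BBB·BBB·BBB·BBB·BBB·BBB·BBB·BBB·BBB·BBB·BBB·BBB·BBB·BBB·BBB·BBB·BBB·BBB·BBB·BBB·BBB·BBB·BBB·BBB·BBB·BBB·BBB·BBB·BBB·BBB·BBB·BBB·BBB·BBB·BBB·BBB·BBB·BBB·BBB·BBB·BBB·BBB·BBB·BBB·BBB·BBB·BBB·BBB·BBB·BBB·BBB·BBB·BBB·BBB·BBB·BBB·BBB·BBB·BBB·BBB·BBB·BBB·BBB·BBB·BBB·BBB·BBB·BBB·BBB·BBB·BBB·BBB·BBB
    A ↦ CD
    B ↦ BBB
    C ↦ DA
    D ↦ C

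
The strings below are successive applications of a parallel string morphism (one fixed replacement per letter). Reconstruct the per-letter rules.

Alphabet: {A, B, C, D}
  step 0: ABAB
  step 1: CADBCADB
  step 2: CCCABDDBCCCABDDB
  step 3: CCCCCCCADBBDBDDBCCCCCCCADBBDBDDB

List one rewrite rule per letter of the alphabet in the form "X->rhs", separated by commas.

A->CA, B->DB, C->CC, D->BD

  step 2 ⇒ step 3: CCCABDDBCCCABDDB ⇒ CC·CC·CC·CA·DB·BD·BD·DB·CC·CC·CC·CA·DB·BD·BD·DB
    A ↦ CA
    B ↦ DB
    C ↦ CC
    D ↦ BD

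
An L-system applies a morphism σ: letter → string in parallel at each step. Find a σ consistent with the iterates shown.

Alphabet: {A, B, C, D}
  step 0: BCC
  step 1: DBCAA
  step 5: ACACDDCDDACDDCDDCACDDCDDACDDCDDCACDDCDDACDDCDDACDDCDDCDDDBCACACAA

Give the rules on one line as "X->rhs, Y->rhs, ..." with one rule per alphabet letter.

  step 0 ⇒ step 1: BCC ⇒ DBC·A·A
    B ↦ DBC
    C ↦ A
    A ↦ C  (constrained at step 1)
    D ↦ CDD  (constrained at step 1)

A->C, B->DBC, C->A, D->CDD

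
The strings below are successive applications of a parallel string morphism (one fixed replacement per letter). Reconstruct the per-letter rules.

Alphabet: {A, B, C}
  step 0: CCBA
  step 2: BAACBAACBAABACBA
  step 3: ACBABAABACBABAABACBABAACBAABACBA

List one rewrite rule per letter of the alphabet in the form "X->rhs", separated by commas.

A->BA, B->AC, C->AB

  step 2 ⇒ step 3: BAACBAACBAABACBA ⇒ AC·BA·BA·AB·AC·BA·BA·AB·AC·BA·BA·AC·BA·AB·AC·BA
    A ↦ BA
    B ↦ AC
    C ↦ AB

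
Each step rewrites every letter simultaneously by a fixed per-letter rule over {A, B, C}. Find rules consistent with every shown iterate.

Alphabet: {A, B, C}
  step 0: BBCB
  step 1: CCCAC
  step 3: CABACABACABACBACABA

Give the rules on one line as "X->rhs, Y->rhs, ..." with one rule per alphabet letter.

  step 0 ⇒ step 1: BBCB ⇒ C·C·CA·C
    B ↦ C
    C ↦ CA
    A ↦ BA  (constrained at step 1)

A->BA, B->C, C->CA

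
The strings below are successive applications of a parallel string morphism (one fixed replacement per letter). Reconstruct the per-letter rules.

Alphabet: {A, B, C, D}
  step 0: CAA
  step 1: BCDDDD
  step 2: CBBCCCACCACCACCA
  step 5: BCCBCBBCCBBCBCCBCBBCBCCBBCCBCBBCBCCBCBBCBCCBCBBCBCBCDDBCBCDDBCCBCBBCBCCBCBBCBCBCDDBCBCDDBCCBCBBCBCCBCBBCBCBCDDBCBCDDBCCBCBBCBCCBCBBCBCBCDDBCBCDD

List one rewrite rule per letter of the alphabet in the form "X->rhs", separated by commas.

A->DD, B->CB, C->BC, D->CCA

  step 1 ⇒ step 2: BCDDDD ⇒ CB·BC·CCA·CCA·CCA·CCA
    B ↦ CB
    C ↦ BC
    D ↦ CCA
  step 0 ⇒ step 1: CAA ⇒ BC·DD·DD
    A ↦ DD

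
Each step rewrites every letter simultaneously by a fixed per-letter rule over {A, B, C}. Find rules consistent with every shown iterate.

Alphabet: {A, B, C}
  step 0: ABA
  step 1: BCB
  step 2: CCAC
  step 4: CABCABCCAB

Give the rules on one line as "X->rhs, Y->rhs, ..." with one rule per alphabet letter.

  step 1 ⇒ step 2: BCB ⇒ C·CA·C
    B ↦ C
    C ↦ CA
  step 0 ⇒ step 1: ABA ⇒ B·C·B
    A ↦ B

A->B, B->C, C->CA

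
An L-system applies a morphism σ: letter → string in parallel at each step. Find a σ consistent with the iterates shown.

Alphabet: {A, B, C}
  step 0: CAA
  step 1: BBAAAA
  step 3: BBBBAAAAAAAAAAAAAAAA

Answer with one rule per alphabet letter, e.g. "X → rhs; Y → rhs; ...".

  step 0 ⇒ step 1: CAA ⇒ BB·AA·AA
    A ↦ AA
    C ↦ BB
    B ↦ C  (constrained at step 1)

A->AA, B->C, C->BB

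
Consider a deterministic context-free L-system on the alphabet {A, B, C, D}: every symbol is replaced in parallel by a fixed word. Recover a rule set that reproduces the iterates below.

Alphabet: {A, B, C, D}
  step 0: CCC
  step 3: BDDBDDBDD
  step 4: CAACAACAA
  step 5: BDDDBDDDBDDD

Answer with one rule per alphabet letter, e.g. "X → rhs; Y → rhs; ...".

  step 4 ⇒ step 5: CAACAACAA ⇒ BD·D·D·BD·D·D·BD·D·D
    A ↦ D
    C ↦ BD
  step 3 ⇒ step 4: BDDBDDBDD ⇒ C·A·A·C·A·A·C·A·A
    B ↦ C
  step 3 ⇒ step 4: BDDBDDBDD ⇒ C·A·A·C·A·A·C·A·A
    D ↦ A

A->D, B->C, C->BD, D->A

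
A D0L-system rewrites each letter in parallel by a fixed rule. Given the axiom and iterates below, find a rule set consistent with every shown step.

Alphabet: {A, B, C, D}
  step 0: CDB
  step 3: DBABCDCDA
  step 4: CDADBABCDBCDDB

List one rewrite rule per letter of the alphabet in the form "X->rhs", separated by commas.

  step 3 ⇒ step 4: DBABCDCDA ⇒ CD·A·DB·A·B·CD·B·CD·DB
    A ↦ DB
    B ↦ A
    C ↦ B
    D ↦ CD

A->DB, B->A, C->B, D->CD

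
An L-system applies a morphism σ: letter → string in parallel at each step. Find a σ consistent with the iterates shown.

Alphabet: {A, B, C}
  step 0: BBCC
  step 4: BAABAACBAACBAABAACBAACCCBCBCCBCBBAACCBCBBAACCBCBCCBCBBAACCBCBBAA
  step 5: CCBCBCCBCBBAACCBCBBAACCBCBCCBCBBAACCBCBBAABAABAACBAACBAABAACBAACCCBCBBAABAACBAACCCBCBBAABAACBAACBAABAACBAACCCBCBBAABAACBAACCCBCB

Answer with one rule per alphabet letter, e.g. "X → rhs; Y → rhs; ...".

A->CB, B->C, C->BAA

  step 4 ⇒ step 5: BAABAACBAACBAABAACBAACCCBCBCCBCBBAACCBCBBAACCBCBCCBCBBAACCBCBBAA ⇒ C·CB·CB·C·CB·CB·BAA·C·CB·CB·BAA·C·CB·CB·C·CB·CB·BAA·C·CB·CB·BAA·BAA·BAA·C·BAA·C·BAA·BAA·C·BAA·C·C·CB·CB·BAA·BAA·C·BAA·C·C·CB·CB·BAA·BAA·C·BAA·C·BAA·BAA·C·BAA·C·C·CB·CB·BAA·BAA·C·BAA·C·C·CB·CB
    A ↦ CB
    B ↦ C
    C ↦ BAA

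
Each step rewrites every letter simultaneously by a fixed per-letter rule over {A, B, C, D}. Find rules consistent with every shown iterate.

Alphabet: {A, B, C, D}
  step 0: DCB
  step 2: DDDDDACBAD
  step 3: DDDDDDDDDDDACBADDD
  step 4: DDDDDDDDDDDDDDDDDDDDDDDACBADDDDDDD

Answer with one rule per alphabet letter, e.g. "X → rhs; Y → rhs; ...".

  step 3 ⇒ step 4: DDDDDDDDDDDACBADDD ⇒ DD·DD·DD·DD·DD·DD·DD·DD·DD·DD·DD·D·AC·BA·D·DD·DD·DD
    A ↦ D
    B ↦ BA
    C ↦ AC
    D ↦ DD

A->D, B->BA, C->AC, D->DD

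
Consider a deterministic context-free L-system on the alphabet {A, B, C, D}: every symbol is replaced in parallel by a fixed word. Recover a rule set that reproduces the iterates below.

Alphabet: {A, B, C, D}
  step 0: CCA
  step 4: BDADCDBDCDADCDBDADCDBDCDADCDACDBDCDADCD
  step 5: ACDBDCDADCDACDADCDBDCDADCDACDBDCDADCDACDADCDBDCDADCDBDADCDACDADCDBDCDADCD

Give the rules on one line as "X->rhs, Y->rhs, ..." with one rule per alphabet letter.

A->BD, B->A, C->AD, D->CD

  step 4 ⇒ step 5: BDADCDBDCDADCDBDADCDBDCDADCDACDBDCDADCD ⇒ A·CD·BD·CD·AD·CD·A·CD·AD·CD·BD·CD·AD·CD·A·CD·BD·CD·AD·CD·A·CD·AD·CD·BD·CD·AD·CD·BD·AD·CD·A·CD·AD·CD·BD·CD·AD·CD
    A ↦ BD
    B ↦ A
    C ↦ AD
    D ↦ CD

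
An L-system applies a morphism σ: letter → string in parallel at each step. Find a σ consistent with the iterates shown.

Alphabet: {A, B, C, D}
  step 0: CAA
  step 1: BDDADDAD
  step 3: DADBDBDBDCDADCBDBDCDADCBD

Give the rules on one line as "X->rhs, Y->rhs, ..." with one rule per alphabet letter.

A->DAD, B->AC, C->BD, D->C

  step 0 ⇒ step 1: CAA ⇒ BD·DAD·DAD
    A ↦ DAD
    C ↦ BD
    B ↦ AC  (constrained at step 1)
    D ↦ C  (constrained at step 1)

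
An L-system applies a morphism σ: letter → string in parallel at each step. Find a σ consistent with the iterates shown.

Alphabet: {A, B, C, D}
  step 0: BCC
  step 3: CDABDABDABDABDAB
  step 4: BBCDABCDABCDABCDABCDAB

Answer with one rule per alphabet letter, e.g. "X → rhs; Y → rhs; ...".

  step 3 ⇒ step 4: CDABDABDABDABDAB ⇒ BB·C·D·AB·C·D·AB·C·D·AB·C·D·AB·C·D·AB
    A ↦ D
    B ↦ AB
    C ↦ BB
    D ↦ C

A->D, B->AB, C->BB, D->C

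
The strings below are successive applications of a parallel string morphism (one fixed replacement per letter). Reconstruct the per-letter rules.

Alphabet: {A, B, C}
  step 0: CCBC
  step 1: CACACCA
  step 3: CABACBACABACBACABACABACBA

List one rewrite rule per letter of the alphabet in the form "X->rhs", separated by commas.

  step 0 ⇒ step 1: CCBC ⇒ CA·CA·C·CA
    B ↦ C
    C ↦ CA
    A ↦ BA  (constrained at step 1)

A->BA, B->C, C->CA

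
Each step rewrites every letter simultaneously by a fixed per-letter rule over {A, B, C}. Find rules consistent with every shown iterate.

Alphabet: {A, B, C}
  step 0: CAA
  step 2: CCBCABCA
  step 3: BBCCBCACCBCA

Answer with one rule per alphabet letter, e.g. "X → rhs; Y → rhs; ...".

  step 2 ⇒ step 3: CCBCABCA ⇒ B·B·CC·B·CA·CC·B·CA
    A ↦ CA
    B ↦ CC
    C ↦ B

A->CA, B->CC, C->B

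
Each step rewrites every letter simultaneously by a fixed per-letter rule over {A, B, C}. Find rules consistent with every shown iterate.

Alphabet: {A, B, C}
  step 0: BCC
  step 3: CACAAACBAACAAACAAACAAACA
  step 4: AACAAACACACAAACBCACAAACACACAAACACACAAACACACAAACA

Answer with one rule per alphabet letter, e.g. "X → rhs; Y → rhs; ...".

A->CA, B->CB, C->AA

  step 3 ⇒ step 4: CACAAACBAACAAACAAACAAACA ⇒ AA·CA·AA·CA·CA·CA·AA·CB·CA·CA·AA·CA·CA·CA·AA·CA·CA·CA·AA·CA·CA·CA·AA·CA
    A ↦ CA
    B ↦ CB
    C ↦ AA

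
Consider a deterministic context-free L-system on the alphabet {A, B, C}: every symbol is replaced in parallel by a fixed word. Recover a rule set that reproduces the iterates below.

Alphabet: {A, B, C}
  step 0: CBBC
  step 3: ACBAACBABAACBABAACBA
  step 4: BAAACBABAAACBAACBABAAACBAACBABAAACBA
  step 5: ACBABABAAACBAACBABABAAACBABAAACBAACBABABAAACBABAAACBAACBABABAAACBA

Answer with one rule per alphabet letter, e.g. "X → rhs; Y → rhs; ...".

  step 4 ⇒ step 5: BAAACBABAAACBAACBABAAACBAACBABAAACBA ⇒ AC·BA·BA·BA·A·AC·BA·AC·BA·BA·BA·A·AC·BA·BA·A·AC·BA·AC·BA·BA·BA·A·AC·BA·BA·A·AC·BA·AC·BA·BA·BA·A·AC·BA
    A ↦ BA
    B ↦ AC
    C ↦ A

A->BA, B->AC, C->A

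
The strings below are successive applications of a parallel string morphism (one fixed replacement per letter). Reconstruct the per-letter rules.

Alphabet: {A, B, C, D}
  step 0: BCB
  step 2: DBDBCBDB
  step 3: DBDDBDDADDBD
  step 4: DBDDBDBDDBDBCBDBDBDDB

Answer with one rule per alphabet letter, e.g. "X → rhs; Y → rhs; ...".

  step 3 ⇒ step 4: DBDDBDDADDBD ⇒ DB·D·DB·DB·D·DB·DB·CB·DB·DB·D·DB
    A ↦ CB
    B ↦ D
    D ↦ DB
  step 2 ⇒ step 3: DBDBCBDB ⇒ DB·D·DB·D·DA·D·DB·D
    C ↦ DA

A->CB, B->D, C->DA, D->DB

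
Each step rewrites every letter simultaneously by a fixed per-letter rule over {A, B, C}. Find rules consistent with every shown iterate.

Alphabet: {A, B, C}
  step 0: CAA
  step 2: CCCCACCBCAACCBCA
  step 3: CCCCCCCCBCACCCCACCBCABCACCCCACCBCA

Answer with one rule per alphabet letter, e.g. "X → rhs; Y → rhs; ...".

A->BCA, B->A, C->CC

  step 2 ⇒ step 3: CCCCACCBCAACCBCA ⇒ CC·CC·CC·CC·BCA·CC·CC·A·CC·BCA·BCA·CC·CC·A·CC·BCA
    A ↦ BCA
    B ↦ A
    C ↦ CC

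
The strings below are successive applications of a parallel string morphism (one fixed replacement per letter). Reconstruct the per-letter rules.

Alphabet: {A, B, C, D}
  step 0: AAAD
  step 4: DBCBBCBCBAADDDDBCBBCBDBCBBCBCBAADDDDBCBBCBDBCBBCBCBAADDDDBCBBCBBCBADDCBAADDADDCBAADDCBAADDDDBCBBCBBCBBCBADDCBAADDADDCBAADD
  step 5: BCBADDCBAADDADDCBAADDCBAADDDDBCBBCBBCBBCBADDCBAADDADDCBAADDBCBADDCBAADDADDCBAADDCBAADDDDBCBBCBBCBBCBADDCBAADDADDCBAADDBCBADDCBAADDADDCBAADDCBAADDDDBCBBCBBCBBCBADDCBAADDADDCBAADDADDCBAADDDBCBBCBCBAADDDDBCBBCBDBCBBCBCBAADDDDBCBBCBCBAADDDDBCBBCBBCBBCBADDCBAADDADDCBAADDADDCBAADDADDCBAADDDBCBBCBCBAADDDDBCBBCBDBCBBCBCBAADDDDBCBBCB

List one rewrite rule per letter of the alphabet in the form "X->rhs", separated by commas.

  step 4 ⇒ step 5: DBCBBCBCBAADDDDBCBBCBDBCBBCBCBAADDDDBCBBCBDBCBBCBCBAADDDDBCBBCBBCBADDCBAADDADDCBAADDCBAADDDDBCBBCBBCBBCBADDCBAADDADDCBAADD ⇒ BCB·ADD·CBA·ADD·ADD·CBA·ADD·CBA·ADD·D·D·BCB·BCB·BCB·BCB·ADD·CBA·ADD·ADD·CBA·ADD·BCB·ADD·CBA·ADD·ADD·CBA·ADD·CBA·ADD·D·D·BCB·BCB·BCB·BCB·ADD·CBA·ADD·ADD·CBA·ADD·BCB·ADD·CBA·ADD·ADD·CBA·ADD·CBA·ADD·D·D·BCB·BCB·BCB·BCB·ADD·CBA·ADD·ADD·CBA·ADD·ADD·CBA·ADD·D·BCB·BCB·CBA·ADD·D·D·BCB·BCB·D·BCB·BCB·CBA·ADD·D·D·BCB·BCB·CBA·ADD·D·D·BCB·BCB·BCB·BCB·ADD·CBA·ADD·ADD·CBA·ADD·ADD·CBA·ADD·ADD·CBA·ADD·D·BCB·BCB·CBA·ADD·D·D·BCB·BCB·D·BCB·BCB·CBA·ADD·D·D·BCB·BCB
    A ↦ D
    B ↦ ADD
    C ↦ CBA
    D ↦ BCB

A->D, B->ADD, C->CBA, D->BCB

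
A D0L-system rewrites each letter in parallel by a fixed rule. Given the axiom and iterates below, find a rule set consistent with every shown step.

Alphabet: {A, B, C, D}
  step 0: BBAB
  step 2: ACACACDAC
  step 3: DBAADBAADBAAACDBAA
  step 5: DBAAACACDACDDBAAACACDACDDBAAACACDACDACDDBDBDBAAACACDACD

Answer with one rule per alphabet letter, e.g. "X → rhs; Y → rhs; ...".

  step 2 ⇒ step 3: ACACACDAC ⇒ DB·AA·DB·AA·DB·AA·AC·DB·AA
    A ↦ DB
    C ↦ AA
    D ↦ AC
    B ↦ D  (constrained at step 0)

A->DB, B->D, C->AA, D->AC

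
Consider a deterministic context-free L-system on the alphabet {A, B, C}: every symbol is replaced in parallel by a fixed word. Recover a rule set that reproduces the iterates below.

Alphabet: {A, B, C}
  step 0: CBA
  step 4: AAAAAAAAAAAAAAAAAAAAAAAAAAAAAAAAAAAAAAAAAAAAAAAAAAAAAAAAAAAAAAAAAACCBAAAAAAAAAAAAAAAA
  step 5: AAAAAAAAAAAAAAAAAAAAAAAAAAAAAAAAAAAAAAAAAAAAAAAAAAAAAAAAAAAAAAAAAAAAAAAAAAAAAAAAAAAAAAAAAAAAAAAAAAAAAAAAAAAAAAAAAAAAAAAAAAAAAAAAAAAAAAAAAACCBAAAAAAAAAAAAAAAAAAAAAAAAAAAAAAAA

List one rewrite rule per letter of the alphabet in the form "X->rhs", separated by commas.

A->AA, B->CCB, C->AAA

  step 4 ⇒ step 5: AAAAAAAAAAAAAAAAAAAAAAAAAAAAAAAAAAAAAAAAAAAAAAAAAAAAAAAAAAAAAAAAAACCBAAAAAAAAAAAAAAAA ⇒ AA·AA·AA·AA·AA·AA·AA·AA·AA·AA·AA·AA·AA·AA·AA·AA·AA·AA·AA·AA·AA·AA·AA·AA·AA·AA·AA·AA·AA·AA·AA·AA·AA·AA·AA·AA·AA·AA·AA·AA·AA·AA·AA·AA·AA·AA·AA·AA·AA·AA·AA·AA·AA·AA·AA·AA·AA·AA·AA·AA·AA·AA·AA·AA·AA·AA·AAA·AAA·CCB·AA·AA·AA·AA·AA·AA·AA·AA·AA·AA·AA·AA·AA·AA·AA·AA
    A ↦ AA
    B ↦ CCB
    C ↦ AAA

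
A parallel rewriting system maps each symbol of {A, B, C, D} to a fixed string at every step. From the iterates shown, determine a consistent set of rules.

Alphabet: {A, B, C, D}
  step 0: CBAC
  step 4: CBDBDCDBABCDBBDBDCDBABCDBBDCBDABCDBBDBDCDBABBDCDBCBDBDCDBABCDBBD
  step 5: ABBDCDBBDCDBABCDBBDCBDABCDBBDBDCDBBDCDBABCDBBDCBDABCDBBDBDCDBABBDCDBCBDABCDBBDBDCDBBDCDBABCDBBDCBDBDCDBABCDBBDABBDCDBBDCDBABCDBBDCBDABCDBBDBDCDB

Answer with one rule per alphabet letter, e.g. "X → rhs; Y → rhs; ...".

  step 4 ⇒ step 5: CBDBDCDBABCDBBDBDCDBABCDBBDCBDABCDBBDBDCDBABBDCDBCBDBDCDBABCDBBD ⇒ AB·BD·CDB·BD·CDB·AB·CDB·BD·C·BD·AB·CDB·BD·BD·CDB·BD·CDB·AB·CDB·BD·C·BD·AB·CDB·BD·BD·CDB·AB·BD·CDB·C·BD·AB·CDB·BD·BD·CDB·BD·CDB·AB·CDB·BD·C·BD·BD·CDB·AB·CDB·BD·AB·BD·CDB·BD·CDB·AB·CDB·BD·C·BD·AB·CDB·BD·BD·CDB
    A ↦ C
    B ↦ BD
    C ↦ AB
    D ↦ CDB

A->C, B->BD, C->AB, D->CDB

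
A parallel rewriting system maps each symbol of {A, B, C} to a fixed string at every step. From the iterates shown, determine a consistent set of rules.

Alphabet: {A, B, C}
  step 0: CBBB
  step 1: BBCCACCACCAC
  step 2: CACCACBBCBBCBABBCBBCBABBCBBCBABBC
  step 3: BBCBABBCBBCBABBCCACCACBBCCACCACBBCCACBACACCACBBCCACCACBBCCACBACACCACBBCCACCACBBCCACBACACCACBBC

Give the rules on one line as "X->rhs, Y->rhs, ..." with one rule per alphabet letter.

A->BA, B->CAC, C->BBC

  step 2 ⇒ step 3: CACCACBBCBBCBABBCBBCBABBCBBCBABBC ⇒ BBC·BA·BBC·BBC·BA·BBC·CAC·CAC·BBC·CAC·CAC·BBC·CAC·BA·CAC·CAC·BBC·CAC·CAC·BBC·CAC·BA·CAC·CAC·BBC·CAC·CAC·BBC·CAC·BA·CAC·CAC·BBC
    A ↦ BA
    B ↦ CAC
    C ↦ BBC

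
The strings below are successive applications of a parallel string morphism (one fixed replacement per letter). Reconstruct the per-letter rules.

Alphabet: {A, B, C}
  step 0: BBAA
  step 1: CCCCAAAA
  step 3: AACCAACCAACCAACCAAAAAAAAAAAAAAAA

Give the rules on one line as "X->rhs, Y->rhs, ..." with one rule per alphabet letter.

A->AA, B->CC, C->AB

  step 0 ⇒ step 1: BBAA ⇒ CC·CC·AA·AA
    A ↦ AA
    B ↦ CC
    C ↦ AB  (constrained at step 1)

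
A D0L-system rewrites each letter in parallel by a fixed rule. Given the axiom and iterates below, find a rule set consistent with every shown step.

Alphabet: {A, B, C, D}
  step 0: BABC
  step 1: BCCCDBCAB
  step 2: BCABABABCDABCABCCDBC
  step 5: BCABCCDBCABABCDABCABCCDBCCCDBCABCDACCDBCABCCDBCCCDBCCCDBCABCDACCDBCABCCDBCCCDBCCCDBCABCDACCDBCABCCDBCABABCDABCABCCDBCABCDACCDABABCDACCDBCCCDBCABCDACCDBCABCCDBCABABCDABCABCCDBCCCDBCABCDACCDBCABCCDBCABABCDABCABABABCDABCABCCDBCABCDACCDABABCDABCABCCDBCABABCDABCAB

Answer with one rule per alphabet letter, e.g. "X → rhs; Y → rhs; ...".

  step 1 ⇒ step 2: BCCCDBCAB ⇒ BC·AB·AB·AB·CDA·BC·AB·CCD·BC
    A ↦ CCD
    B ↦ BC
    C ↦ AB
    D ↦ CDA

A->CCD, B->BC, C->AB, D->CDA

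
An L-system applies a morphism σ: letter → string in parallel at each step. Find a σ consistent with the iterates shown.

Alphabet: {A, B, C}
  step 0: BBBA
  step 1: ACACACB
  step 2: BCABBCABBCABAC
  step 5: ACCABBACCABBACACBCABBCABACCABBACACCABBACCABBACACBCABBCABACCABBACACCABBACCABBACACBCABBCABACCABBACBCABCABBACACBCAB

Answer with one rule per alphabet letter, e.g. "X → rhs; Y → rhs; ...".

  step 1 ⇒ step 2: ACACACB ⇒ B·CAB·B·CAB·B·CAB·AC
    A ↦ B
    B ↦ AC
    C ↦ CAB

A->B, B->AC, C->CAB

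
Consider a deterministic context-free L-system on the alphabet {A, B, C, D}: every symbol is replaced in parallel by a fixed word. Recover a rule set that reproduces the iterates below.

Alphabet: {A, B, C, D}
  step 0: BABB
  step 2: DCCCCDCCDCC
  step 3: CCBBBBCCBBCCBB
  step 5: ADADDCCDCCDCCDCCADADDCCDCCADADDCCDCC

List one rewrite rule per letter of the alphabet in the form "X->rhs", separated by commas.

A->D, B->AD, C->B, D->CC

  step 2 ⇒ step 3: DCCCCDCCDCC ⇒ CC·B·B·B·B·CC·B·B·CC·B·B
    C ↦ B
    D ↦ CC
    A ↦ D  (constrained at step 0)
    B ↦ AD  (constrained at step 0)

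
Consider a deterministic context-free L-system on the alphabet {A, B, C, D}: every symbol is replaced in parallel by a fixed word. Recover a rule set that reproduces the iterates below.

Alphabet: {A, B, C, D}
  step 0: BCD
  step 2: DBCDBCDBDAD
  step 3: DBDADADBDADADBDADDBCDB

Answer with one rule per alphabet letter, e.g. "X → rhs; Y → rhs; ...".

A->C, B->DAD, C->A, D->DB

  step 2 ⇒ step 3: DBCDBCDBDAD ⇒ DB·DAD·A·DB·DAD·A·DB·DAD·DB·C·DB
    A ↦ C
    B ↦ DAD
    C ↦ A
    D ↦ DB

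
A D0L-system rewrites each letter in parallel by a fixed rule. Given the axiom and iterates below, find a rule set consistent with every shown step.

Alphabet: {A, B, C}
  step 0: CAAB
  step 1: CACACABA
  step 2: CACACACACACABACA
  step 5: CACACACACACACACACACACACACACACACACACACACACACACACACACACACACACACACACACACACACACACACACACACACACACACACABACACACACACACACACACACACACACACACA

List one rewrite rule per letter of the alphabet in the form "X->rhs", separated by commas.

  step 1 ⇒ step 2: CACACABA ⇒ CA·CA·CA·CA·CA·CA·BA·CA
    A ↦ CA
    B ↦ BA
    C ↦ CA

A->CA, B->BA, C->CA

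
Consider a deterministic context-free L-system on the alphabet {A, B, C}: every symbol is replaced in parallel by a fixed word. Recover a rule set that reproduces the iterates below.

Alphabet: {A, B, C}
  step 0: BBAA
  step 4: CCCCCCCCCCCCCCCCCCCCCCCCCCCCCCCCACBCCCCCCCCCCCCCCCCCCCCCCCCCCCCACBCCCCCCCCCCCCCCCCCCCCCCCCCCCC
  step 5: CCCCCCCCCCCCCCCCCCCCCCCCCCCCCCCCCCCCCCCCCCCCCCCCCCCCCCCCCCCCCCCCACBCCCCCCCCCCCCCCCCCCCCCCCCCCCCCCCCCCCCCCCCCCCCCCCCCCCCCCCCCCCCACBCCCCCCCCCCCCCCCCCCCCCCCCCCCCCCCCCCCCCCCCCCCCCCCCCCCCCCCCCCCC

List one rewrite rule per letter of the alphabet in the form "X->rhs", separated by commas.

A->ACB, B->CC, C->CC

  step 4 ⇒ step 5: CCCCCCCCCCCCCCCCCCCCCCCCCCCCCCCCACBCCCCCCCCCCCCCCCCCCCCCCCCCCCCACBCCCCCCCCCCCCCCCCCCCCCCCCCCCC ⇒ CC·CC·CC·CC·CC·CC·CC·CC·CC·CC·CC·CC·CC·CC·CC·CC·CC·CC·CC·CC·CC·CC·CC·CC·CC·CC·CC·CC·CC·CC·CC·CC·ACB·CC·CC·CC·CC·CC·CC·CC·CC·CC·CC·CC·CC·CC·CC·CC·CC·CC·CC·CC·CC·CC·CC·CC·CC·CC·CC·CC·CC·CC·CC·ACB·CC·CC·CC·CC·CC·CC·CC·CC·CC·CC·CC·CC·CC·CC·CC·CC·CC·CC·CC·CC·CC·CC·CC·CC·CC·CC·CC·CC·CC·CC
    A ↦ ACB
    B ↦ CC
    C ↦ CC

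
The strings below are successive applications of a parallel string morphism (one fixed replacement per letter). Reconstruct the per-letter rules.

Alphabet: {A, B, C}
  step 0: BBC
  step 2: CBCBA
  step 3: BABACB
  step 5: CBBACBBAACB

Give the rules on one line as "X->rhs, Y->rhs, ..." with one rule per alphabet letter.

  step 2 ⇒ step 3: CBCBA ⇒ B·A·B·A·CB
    A ↦ CB
    B ↦ A
    C ↦ B

A->CB, B->A, C->B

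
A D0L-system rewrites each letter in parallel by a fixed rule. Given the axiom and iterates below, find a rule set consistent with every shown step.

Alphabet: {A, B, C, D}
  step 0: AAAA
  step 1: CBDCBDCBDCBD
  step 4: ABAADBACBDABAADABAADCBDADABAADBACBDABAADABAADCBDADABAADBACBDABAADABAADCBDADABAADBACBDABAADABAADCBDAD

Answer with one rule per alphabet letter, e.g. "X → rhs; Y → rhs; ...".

A->CBD, B->BA, C->A, D->AD

  step 0 ⇒ step 1: AAAA ⇒ CBD·CBD·CBD·CBD
    A ↦ CBD
    B ↦ BA  (constrained at step 1)
    C ↦ A  (constrained at step 1)
    D ↦ AD  (constrained at step 1)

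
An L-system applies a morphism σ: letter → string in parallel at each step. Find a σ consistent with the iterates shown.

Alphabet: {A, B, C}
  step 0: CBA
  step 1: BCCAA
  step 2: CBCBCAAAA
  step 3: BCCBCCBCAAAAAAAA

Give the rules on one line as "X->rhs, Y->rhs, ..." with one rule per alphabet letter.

A->AA, B->C, C->BC

  step 2 ⇒ step 3: CBCBCAAAA ⇒ BC·C·BC·C·BC·AA·AA·AA·AA
    A ↦ AA
    B ↦ C
    C ↦ BC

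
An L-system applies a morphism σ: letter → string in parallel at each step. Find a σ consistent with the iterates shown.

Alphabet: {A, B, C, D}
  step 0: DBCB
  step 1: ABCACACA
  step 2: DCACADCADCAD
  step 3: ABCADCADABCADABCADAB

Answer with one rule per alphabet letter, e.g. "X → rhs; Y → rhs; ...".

A->D, B->CA, C->CA, D->AB

  step 2 ⇒ step 3: DCACADCADCAD ⇒ AB·CA·D·CA·D·AB·CA·D·AB·CA·D·AB
    A ↦ D
    C ↦ CA
    D ↦ AB
  step 0 ⇒ step 1: DBCB ⇒ AB·CA·CA·CA
    B ↦ CA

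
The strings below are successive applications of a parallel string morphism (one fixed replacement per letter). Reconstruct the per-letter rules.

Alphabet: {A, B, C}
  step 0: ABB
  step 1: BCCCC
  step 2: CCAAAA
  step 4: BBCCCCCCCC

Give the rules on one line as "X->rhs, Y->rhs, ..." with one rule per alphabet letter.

  step 1 ⇒ step 2: BCCCC ⇒ CC·A·A·A·A
    B ↦ CC
    C ↦ A
  step 0 ⇒ step 1: ABB ⇒ B·CC·CC
    A ↦ B

A->B, B->CC, C->A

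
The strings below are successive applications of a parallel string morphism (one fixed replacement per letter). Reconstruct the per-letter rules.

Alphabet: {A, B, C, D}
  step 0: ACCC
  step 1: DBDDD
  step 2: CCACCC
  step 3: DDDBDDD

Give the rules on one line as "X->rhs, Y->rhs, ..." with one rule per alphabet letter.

  step 2 ⇒ step 3: CCACCC ⇒ D·D·DB·D·D·D
    A ↦ DB
    C ↦ D
  step 1 ⇒ step 2: DBDDD ⇒ C·CA·C·C·C
    B ↦ CA
  step 1 ⇒ step 2: DBDDD ⇒ C·CA·C·C·C
    D ↦ C

A->DB, B->CA, C->D, D->C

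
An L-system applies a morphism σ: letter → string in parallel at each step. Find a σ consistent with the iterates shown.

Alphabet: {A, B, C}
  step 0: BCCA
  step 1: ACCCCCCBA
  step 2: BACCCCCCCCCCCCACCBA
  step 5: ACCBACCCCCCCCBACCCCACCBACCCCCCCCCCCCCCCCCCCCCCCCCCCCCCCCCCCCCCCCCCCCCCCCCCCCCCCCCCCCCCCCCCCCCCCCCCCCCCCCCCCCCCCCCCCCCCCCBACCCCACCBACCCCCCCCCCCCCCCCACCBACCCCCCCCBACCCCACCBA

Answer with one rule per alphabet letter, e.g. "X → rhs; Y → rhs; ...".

  step 1 ⇒ step 2: ACCCCCCBA ⇒ BA·CC·CC·CC·CC·CC·CC·ACC·BA
    A ↦ BA
    B ↦ ACC
    C ↦ CC

A->BA, B->ACC, C->CC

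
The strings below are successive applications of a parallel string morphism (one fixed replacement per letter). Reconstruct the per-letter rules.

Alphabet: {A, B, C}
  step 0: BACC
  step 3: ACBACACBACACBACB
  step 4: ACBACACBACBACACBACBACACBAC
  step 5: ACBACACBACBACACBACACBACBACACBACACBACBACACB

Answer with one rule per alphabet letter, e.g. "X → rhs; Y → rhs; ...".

  step 4 ⇒ step 5: ACBACACBACBACACBACBACACBAC ⇒ AC·B·AC·AC·B·AC·B·AC·AC·B·AC·AC·B·AC·B·AC·AC·B·AC·AC·B·AC·B·AC·AC·B
    A ↦ AC
    B ↦ AC
    C ↦ B

A->AC, B->AC, C->B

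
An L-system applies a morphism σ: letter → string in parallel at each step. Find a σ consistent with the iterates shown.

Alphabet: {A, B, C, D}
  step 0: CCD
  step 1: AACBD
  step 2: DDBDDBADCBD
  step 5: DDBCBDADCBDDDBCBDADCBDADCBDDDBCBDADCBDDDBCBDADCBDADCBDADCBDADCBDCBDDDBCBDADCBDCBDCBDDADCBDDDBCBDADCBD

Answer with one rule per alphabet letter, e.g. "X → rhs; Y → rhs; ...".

  step 1 ⇒ step 2: AACBD ⇒ DDB·DDB·A·D·CBD
    A ↦ DDB
    B ↦ D
    C ↦ A
    D ↦ CBD

A->DDB, B->D, C->A, D->CBD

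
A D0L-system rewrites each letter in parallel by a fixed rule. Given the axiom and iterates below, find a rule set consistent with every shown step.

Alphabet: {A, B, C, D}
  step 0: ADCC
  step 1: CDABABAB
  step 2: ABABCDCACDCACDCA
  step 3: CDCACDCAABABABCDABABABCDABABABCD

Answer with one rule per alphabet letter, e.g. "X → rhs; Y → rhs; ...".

  step 2 ⇒ step 3: ABABCDCACDCACDCA ⇒ CD·CA·CD·CA·AB·AB·AB·CD·AB·AB·AB·CD·AB·AB·AB·CD
    A ↦ CD
    B ↦ CA
    C ↦ AB
    D ↦ AB

A->CD, B->CA, C->AB, D->AB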